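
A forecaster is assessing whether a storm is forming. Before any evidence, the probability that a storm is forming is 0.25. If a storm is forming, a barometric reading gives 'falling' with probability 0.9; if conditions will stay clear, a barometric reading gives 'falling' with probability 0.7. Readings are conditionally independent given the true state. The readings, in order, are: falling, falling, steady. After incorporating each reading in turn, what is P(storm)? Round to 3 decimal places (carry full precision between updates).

0.155

After 'falling': P(storm) = 0.9·0.2500 / (0.9·0.2500 + 0.7·0.7500) ≈ 0.3000
After 'falling': P(storm) = 0.9·0.3000 / (0.9·0.3000 + 0.7·0.7000) ≈ 0.3553
After 'steady': P(storm) = 0.1·0.3553 / (0.1·0.3553 + 0.3·0.6447) ≈ 0.1552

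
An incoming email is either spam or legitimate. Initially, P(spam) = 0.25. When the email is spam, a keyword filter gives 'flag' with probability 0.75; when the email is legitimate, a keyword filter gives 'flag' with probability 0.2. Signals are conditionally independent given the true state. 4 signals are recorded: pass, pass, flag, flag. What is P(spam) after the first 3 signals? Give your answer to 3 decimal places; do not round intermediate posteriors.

0.109

Apply Bayes' rule sequentially, carrying P(spam) forward.
After 'pass': P(spam) = 0.25·0.2500 / (0.25·0.2500 + 0.8·0.7500) ≈ 0.0943
After 'pass': P(spam) = 0.25·0.0943 / (0.25·0.0943 + 0.8·0.9057) ≈ 0.0315
After 'flag': P(spam) = 0.75·0.0315 / (0.75·0.0315 + 0.2·0.9685) ≈ 0.1088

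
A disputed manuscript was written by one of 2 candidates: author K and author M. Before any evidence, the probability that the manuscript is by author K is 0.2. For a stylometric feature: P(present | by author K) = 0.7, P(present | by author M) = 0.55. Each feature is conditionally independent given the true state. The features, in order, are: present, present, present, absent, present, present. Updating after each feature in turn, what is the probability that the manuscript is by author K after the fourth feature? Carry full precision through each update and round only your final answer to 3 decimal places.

0.256

After 'present': P(author K) = 0.7·0.2000 / (0.7·0.2000 + 0.55·0.8000) ≈ 0.2414
After 'present': P(author K) = 0.7·0.2414 / (0.7·0.2414 + 0.55·0.7586) ≈ 0.2882
After 'present': P(author K) = 0.7·0.2882 / (0.7·0.2882 + 0.55·0.7118) ≈ 0.3401
After 'absent': P(author K) = 0.3·0.3401 / (0.3·0.3401 + 0.45·0.6599) ≈ 0.2557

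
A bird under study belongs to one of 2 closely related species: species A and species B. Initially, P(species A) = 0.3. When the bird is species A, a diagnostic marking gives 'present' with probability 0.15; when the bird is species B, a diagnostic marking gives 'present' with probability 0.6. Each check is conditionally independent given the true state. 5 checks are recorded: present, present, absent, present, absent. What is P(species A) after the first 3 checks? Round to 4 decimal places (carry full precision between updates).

After 'present': P(species A) = 0.15·0.3000 / (0.15·0.3000 + 0.6·0.7000) ≈ 0.0968
After 'present': P(species A) = 0.15·0.0968 / (0.15·0.0968 + 0.6·0.9032) ≈ 0.0261
After 'absent': P(species A) = 0.85·0.0261 / (0.85·0.0261 + 0.4·0.9739) ≈ 0.0539

0.0539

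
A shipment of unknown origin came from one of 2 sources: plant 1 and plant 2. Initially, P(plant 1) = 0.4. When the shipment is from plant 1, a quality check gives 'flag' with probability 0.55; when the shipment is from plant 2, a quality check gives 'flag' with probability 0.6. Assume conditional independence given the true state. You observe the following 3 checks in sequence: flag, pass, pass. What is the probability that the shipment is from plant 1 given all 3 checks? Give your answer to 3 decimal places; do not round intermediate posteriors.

0.436

After 'flag': P(plant 1) = 0.55·0.4000 / (0.55·0.4000 + 0.6·0.6000) ≈ 0.3793
After 'pass': P(plant 1) = 0.45·0.3793 / (0.45·0.3793 + 0.4·0.6207) ≈ 0.4074
After 'pass': P(plant 1) = 0.45·0.4074 / (0.45·0.4074 + 0.4·0.5926) ≈ 0.4361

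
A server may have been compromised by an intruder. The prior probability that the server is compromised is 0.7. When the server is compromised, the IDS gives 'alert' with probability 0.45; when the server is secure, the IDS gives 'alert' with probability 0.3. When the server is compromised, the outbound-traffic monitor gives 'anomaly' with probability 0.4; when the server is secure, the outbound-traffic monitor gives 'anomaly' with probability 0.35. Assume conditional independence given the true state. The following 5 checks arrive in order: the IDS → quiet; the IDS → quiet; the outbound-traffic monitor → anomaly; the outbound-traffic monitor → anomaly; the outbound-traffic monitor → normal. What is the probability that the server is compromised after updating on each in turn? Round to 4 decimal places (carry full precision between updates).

After the IDS='quiet': P(compromised) = 0.55·0.7000 / (0.55·0.7000 + 0.7·0.3000) ≈ 0.6471
After the IDS='quiet': P(compromised) = 0.55·0.6471 / (0.55·0.6471 + 0.7·0.3529) ≈ 0.5902
After the outbound-traffic monitor='anomaly': P(compromised) = 0.4·0.5902 / (0.4·0.5902 + 0.35·0.4098) ≈ 0.6221
After the outbound-traffic monitor='anomaly': P(compromised) = 0.4·0.6221 / (0.4·0.6221 + 0.35·0.3779) ≈ 0.6530
After the outbound-traffic monitor='normal': P(compromised) = 0.6·0.6530 / (0.6·0.6530 + 0.65·0.3470) ≈ 0.6346

0.6346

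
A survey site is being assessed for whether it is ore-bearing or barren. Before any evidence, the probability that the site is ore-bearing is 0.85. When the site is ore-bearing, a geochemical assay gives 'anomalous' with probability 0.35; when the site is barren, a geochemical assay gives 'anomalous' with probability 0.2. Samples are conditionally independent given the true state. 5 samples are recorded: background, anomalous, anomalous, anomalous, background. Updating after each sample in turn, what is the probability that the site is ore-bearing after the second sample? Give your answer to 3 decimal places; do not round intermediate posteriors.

After 'background': P(ore) = 0.65·0.8500 / (0.65·0.8500 + 0.8·0.1500) ≈ 0.8216
After 'anomalous': P(ore) = 0.35·0.8216 / (0.35·0.8216 + 0.2·0.1784) ≈ 0.8896

0.890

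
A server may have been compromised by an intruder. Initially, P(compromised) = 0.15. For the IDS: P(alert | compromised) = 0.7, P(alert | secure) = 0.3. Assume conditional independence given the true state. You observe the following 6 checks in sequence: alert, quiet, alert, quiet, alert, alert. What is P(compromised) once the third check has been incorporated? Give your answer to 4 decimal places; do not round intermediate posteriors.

Apply Bayes' rule sequentially, carrying P(compromised) forward.
After 'alert': P(compromised) = 0.7·0.1500 / (0.7·0.1500 + 0.3·0.8500) ≈ 0.2917
After 'quiet': P(compromised) = 0.3·0.2917 / (0.3·0.2917 + 0.7·0.7083) ≈ 0.1500
After 'alert': P(compromised) = 0.7·0.1500 / (0.7·0.1500 + 0.3·0.8500) ≈ 0.2917

0.2917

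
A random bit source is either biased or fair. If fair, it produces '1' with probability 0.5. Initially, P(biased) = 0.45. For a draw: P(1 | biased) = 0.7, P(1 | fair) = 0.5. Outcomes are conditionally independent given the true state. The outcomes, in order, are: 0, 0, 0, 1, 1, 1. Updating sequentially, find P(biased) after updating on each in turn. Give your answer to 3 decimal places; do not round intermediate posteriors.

0.327

After '0': P(biased) = 0.3·0.4500 / (0.3·0.4500 + 0.5·0.5500) ≈ 0.3293
After '0': P(biased) = 0.3·0.3293 / (0.3·0.3293 + 0.5·0.6707) ≈ 0.2275
After '0': P(biased) = 0.3·0.2275 / (0.3·0.2275 + 0.5·0.7725) ≈ 0.1502
After '1': P(biased) = 0.7·0.1502 / (0.7·0.1502 + 0.5·0.8498) ≈ 0.1983
After '1': P(biased) = 0.7·0.1983 / (0.7·0.1983 + 0.5·0.8017) ≈ 0.2573
After '1': P(biased) = 0.7·0.2573 / (0.7·0.2573 + 0.5·0.7427) ≈ 0.3266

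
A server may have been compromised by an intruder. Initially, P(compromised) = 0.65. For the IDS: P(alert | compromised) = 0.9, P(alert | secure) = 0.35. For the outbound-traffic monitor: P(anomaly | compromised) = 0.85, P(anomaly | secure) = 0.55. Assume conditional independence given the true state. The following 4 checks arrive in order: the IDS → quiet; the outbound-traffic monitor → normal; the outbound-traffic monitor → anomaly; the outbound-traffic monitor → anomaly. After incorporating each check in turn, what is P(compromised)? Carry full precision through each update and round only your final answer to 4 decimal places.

0.1853

After the IDS='quiet': P(compromised) = 0.1·0.6500 / (0.1·0.6500 + 0.65·0.3500) ≈ 0.2222
After the outbound-traffic monitor='normal': P(compromised) = 0.15·0.2222 / (0.15·0.2222 + 0.45·0.7778) ≈ 0.0870
After the outbound-traffic monitor='anomaly': P(compromised) = 0.85·0.0870 / (0.85·0.0870 + 0.55·0.9130) ≈ 0.1283
After the outbound-traffic monitor='anomaly': P(compromised) = 0.85·0.1283 / (0.85·0.1283 + 0.55·0.8717) ≈ 0.1853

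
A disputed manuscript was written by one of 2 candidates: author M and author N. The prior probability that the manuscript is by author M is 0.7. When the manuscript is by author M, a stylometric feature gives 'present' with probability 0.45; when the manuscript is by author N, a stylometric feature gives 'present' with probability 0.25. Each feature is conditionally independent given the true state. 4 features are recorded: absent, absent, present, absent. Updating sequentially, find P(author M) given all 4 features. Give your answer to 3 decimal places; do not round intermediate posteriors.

After 'absent': P(author M) = 0.55·0.7000 / (0.55·0.7000 + 0.75·0.3000) ≈ 0.6311
After 'absent': P(author M) = 0.55·0.6311 / (0.55·0.6311 + 0.75·0.3689) ≈ 0.5565
After 'present': P(author M) = 0.45·0.5565 / (0.45·0.5565 + 0.25·0.4435) ≈ 0.6931
After 'absent': P(author M) = 0.55·0.6931 / (0.55·0.6931 + 0.75·0.3069) ≈ 0.6235

0.624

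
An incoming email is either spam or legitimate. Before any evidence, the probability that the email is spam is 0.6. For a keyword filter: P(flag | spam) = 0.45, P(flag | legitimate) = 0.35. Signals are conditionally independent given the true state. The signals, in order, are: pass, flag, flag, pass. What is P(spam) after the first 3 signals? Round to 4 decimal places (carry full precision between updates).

0.6772

After 'pass': P(spam) = 0.55·0.6000 / (0.55·0.6000 + 0.65·0.4000) ≈ 0.5593
After 'flag': P(spam) = 0.45·0.5593 / (0.45·0.5593 + 0.35·0.4407) ≈ 0.6200
After 'flag': P(spam) = 0.45·0.6200 / (0.45·0.6200 + 0.35·0.3800) ≈ 0.6772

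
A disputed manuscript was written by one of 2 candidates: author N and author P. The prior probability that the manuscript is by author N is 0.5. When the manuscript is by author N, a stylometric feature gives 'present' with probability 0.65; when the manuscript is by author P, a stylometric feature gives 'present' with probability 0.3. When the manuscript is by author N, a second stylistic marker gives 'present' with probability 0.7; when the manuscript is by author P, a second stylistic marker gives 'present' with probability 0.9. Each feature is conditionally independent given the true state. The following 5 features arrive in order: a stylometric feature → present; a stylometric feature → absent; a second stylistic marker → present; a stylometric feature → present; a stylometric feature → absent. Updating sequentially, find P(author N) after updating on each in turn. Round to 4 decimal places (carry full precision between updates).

After a stylometric feature='present': P(author N) = 0.65·0.5000 / (0.65·0.5000 + 0.3·0.5000) ≈ 0.6842
After a stylometric feature='absent': P(author N) = 0.35·0.6842 / (0.35·0.6842 + 0.7·0.3158) ≈ 0.5200
After a second stylistic marker='present': P(author N) = 0.7·0.5200 / (0.7·0.5200 + 0.9·0.4800) ≈ 0.4573
After a stylometric feature='present': P(author N) = 0.65·0.4573 / (0.65·0.4573 + 0.3·0.5427) ≈ 0.6461
After a stylometric feature='absent': P(author N) = 0.35·0.6461 / (0.35·0.6461 + 0.7·0.3539) ≈ 0.4772

0.4772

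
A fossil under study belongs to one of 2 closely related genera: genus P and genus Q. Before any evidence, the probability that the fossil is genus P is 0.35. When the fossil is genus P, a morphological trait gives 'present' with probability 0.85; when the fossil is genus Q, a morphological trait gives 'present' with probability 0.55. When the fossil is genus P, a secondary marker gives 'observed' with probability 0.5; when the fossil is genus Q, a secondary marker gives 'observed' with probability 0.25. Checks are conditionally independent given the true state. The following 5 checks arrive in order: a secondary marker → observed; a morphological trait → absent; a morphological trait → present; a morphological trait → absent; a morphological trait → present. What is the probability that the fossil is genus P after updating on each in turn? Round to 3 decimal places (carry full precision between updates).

After a secondary marker='observed': P(genus P) = 0.5·0.3500 / (0.5·0.3500 + 0.25·0.6500) ≈ 0.5185
After a morphological trait='absent': P(genus P) = 0.15·0.5185 / (0.15·0.5185 + 0.45·0.4815) ≈ 0.2642
After a morphological trait='present': P(genus P) = 0.85·0.2642 / (0.85·0.2642 + 0.55·0.7358) ≈ 0.3568
After a morphological trait='absent': P(genus P) = 0.15·0.3568 / (0.15·0.3568 + 0.45·0.6432) ≈ 0.1561
After a morphological trait='present': P(genus P) = 0.85·0.1561 / (0.85·0.1561 + 0.55·0.8439) ≈ 0.2223

0.222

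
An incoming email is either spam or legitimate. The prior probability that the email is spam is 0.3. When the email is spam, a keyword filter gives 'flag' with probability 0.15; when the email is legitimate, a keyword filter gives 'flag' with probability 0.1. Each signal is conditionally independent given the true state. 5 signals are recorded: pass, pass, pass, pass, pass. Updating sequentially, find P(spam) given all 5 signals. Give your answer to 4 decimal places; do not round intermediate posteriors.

0.2436

After 'pass': P(spam) = 0.85·0.3000 / (0.85·0.3000 + 0.9·0.7000) ≈ 0.2881
After 'pass': P(spam) = 0.85·0.2881 / (0.85·0.2881 + 0.9·0.7119) ≈ 0.2766
After 'pass': P(spam) = 0.85·0.2766 / (0.85·0.2766 + 0.9·0.7234) ≈ 0.2653
After 'pass': P(spam) = 0.85·0.2653 / (0.85·0.2653 + 0.9·0.7347) ≈ 0.2543
After 'pass': P(spam) = 0.85·0.2543 / (0.85·0.2543 + 0.9·0.7457) ≈ 0.2436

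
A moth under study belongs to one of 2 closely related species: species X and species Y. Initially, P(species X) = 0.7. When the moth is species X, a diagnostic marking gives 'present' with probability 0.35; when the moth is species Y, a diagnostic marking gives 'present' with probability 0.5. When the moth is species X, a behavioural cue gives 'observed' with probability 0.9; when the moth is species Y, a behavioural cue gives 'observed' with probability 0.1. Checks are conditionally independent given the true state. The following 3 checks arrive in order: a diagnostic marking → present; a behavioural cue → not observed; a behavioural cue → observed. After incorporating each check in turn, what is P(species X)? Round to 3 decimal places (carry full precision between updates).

0.620

After a diagnostic marking='present': P(species X) = 0.35·0.7000 / (0.35·0.7000 + 0.5·0.3000) ≈ 0.6203
After a behavioural cue='not observed': P(species X) = 0.1·0.6203 / (0.1·0.6203 + 0.9·0.3797) ≈ 0.1536
After a behavioural cue='observed': P(species X) = 0.9·0.1536 / (0.9·0.1536 + 0.1·0.8464) ≈ 0.6203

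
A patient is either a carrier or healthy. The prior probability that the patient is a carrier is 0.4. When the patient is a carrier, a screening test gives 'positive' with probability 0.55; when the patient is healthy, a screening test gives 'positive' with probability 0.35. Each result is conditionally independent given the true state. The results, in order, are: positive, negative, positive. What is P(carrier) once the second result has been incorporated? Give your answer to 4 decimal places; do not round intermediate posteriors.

0.4204

After 'positive': P(carrier) = 0.55·0.4000 / (0.55·0.4000 + 0.35·0.6000) ≈ 0.5116
After 'negative': P(carrier) = 0.45·0.5116 / (0.45·0.5116 + 0.65·0.4884) ≈ 0.4204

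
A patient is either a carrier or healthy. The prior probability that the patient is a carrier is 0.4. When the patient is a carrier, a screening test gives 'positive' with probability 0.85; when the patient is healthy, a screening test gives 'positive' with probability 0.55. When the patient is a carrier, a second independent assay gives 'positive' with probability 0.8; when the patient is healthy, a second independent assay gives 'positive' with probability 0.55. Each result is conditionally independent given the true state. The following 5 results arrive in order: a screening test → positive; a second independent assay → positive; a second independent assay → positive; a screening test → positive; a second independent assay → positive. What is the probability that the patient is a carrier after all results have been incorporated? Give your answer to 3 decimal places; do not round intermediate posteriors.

Apply Bayes' rule sequentially, carrying P(carrier) forward.
After a screening test='positive': P(carrier) = 0.85·0.4000 / (0.85·0.4000 + 0.55·0.6000) ≈ 0.5075
After a second independent assay='positive': P(carrier) = 0.8·0.5075 / (0.8·0.5075 + 0.55·0.4925) ≈ 0.5998
After a second independent assay='positive': P(carrier) = 0.8·0.5998 / (0.8·0.5998 + 0.55·0.4002) ≈ 0.6855
After a screening test='positive': P(carrier) = 0.85·0.6855 / (0.85·0.6855 + 0.55·0.3145) ≈ 0.7711
After a second independent assay='positive': P(carrier) = 0.8·0.7711 / (0.8·0.7711 + 0.55·0.2289) ≈ 0.8305

0.831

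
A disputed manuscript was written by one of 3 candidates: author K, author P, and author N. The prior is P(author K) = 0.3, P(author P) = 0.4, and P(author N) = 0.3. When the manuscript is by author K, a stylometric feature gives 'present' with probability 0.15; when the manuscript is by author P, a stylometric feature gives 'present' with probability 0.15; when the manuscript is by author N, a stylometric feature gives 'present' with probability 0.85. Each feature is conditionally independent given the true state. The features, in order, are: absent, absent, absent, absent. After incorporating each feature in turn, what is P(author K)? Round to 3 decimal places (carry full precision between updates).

0.428

After 'absent': normaliser = 0.85·0.3000 + 0.85·0.4000 + 0.15·0.3000; P(author K) ≈ 0.3984, P(author P) ≈ 0.5312, P(author N) ≈ 0.0703
After 'absent': normaliser = 0.85·0.3984 + 0.85·0.5312 + 0.15·0.0703; P(author K) ≈ 0.4229, P(author P) ≈ 0.5639, P(author N) ≈ 0.0132
After 'absent': normaliser = 0.85·0.4229 + 0.85·0.5639 + 0.15·0.0132; P(author K) ≈ 0.4276, P(author P) ≈ 0.5701, P(author N) ≈ 0.0023
After 'absent': normaliser = 0.85·0.4276 + 0.85·0.5701 + 0.15·0.0023; P(author K) ≈ 0.4284, P(author P) ≈ 0.5712, P(author N) ≈ 0.0004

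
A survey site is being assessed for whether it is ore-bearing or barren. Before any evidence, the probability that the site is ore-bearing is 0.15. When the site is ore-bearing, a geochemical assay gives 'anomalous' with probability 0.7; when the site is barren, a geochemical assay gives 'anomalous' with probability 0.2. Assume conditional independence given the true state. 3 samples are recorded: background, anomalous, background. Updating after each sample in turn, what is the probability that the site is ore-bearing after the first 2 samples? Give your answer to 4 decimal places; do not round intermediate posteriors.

After 'background': P(ore) = 0.3·0.1500 / (0.3·0.1500 + 0.8·0.8500) ≈ 0.0621
After 'anomalous': P(ore) = 0.7·0.0621 / (0.7·0.0621 + 0.2·0.9379) ≈ 0.1881

0.1881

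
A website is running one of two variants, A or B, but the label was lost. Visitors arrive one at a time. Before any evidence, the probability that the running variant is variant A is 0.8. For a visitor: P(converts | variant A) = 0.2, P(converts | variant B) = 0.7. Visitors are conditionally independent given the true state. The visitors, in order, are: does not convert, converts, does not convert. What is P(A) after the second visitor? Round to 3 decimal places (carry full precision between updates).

Each posterior becomes the prior for the next update.
After 'does not convert': P(A) = 0.8·0.8000 / (0.8·0.8000 + 0.3·0.2000) ≈ 0.9143
After 'converts': P(A) = 0.2·0.9143 / (0.2·0.9143 + 0.7·0.0857) ≈ 0.7529

0.753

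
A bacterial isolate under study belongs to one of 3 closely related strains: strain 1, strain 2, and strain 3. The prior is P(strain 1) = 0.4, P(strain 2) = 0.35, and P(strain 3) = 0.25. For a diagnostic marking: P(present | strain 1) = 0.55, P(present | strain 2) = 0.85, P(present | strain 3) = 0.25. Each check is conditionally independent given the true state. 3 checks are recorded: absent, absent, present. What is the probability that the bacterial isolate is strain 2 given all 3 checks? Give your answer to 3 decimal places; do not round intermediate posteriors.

Each posterior becomes the prior for the next update.
After 'absent': normaliser = 0.45·0.4000 + 0.15·0.3500 + 0.75·0.2500; P(strain 1) ≈ 0.4286, P(strain 2) ≈ 0.1250, P(strain 3) ≈ 0.4464
After 'absent': normaliser = 0.45·0.4286 + 0.15·0.1250 + 0.75·0.4464; P(strain 1) ≈ 0.3529, P(strain 2) ≈ 0.0343, P(strain 3) ≈ 0.6127
After 'present': normaliser = 0.55·0.3529 + 0.85·0.0343 + 0.25·0.6127; P(strain 1) ≈ 0.5156, P(strain 2) ≈ 0.0775, P(strain 3) ≈ 0.4069

0.077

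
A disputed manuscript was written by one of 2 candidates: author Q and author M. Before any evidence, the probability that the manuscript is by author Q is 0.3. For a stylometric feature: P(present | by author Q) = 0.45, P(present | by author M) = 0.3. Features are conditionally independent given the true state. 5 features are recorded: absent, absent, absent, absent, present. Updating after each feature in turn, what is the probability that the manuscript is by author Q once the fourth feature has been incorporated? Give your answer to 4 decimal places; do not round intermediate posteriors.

0.1404

After 'absent': P(author Q) = 0.55·0.3000 / (0.55·0.3000 + 0.7·0.7000) ≈ 0.2519
After 'absent': P(author Q) = 0.55·0.2519 / (0.55·0.2519 + 0.7·0.7481) ≈ 0.2092
After 'absent': P(author Q) = 0.55·0.2092 / (0.55·0.2092 + 0.7·0.7908) ≈ 0.1721
After 'absent': P(author Q) = 0.55·0.1721 / (0.55·0.1721 + 0.7·0.8279) ≈ 0.1404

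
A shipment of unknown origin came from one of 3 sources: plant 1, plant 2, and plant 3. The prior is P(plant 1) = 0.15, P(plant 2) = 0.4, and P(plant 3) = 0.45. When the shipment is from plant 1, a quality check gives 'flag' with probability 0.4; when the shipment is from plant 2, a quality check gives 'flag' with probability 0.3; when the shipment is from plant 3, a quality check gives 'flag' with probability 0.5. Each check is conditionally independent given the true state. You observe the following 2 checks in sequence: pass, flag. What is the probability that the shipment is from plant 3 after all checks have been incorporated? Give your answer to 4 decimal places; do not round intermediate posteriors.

0.4839

After 'pass': normaliser = 0.6·0.1500 + 0.7·0.4000 + 0.5·0.4500; P(plant 1) ≈ 0.1513, P(plant 2) ≈ 0.4706, P(plant 3) ≈ 0.3782
After 'flag': normaliser = 0.4·0.1513 + 0.3·0.4706 + 0.5·0.3782; P(plant 1) ≈ 0.1548, P(plant 2) ≈ 0.3613, P(plant 3) ≈ 0.4839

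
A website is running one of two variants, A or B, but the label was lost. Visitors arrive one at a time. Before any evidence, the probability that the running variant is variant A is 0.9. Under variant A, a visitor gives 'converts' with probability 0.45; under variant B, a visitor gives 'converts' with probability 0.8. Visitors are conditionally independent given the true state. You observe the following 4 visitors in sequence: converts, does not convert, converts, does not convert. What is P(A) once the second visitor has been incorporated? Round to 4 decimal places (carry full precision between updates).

0.9330

After 'converts': P(A) = 0.45·0.9000 / (0.45·0.9000 + 0.8·0.1000) ≈ 0.8351
After 'does not convert': P(A) = 0.55·0.8351 / (0.55·0.8351 + 0.2·0.1649) ≈ 0.9330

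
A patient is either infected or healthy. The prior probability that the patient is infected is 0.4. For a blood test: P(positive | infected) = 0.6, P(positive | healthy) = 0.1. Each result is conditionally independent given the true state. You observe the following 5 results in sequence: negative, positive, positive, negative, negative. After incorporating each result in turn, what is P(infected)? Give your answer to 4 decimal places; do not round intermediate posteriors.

0.6781

After 'negative': P(infected) = 0.4·0.4000 / (0.4·0.4000 + 0.9·0.6000) ≈ 0.2286
After 'positive': P(infected) = 0.6·0.2286 / (0.6·0.2286 + 0.1·0.7714) ≈ 0.6400
After 'positive': P(infected) = 0.6·0.6400 / (0.6·0.6400 + 0.1·0.3600) ≈ 0.9143
After 'negative': P(infected) = 0.4·0.9143 / (0.4·0.9143 + 0.9·0.0857) ≈ 0.8258
After 'negative': P(infected) = 0.4·0.8258 / (0.4·0.8258 + 0.9·0.1742) ≈ 0.6781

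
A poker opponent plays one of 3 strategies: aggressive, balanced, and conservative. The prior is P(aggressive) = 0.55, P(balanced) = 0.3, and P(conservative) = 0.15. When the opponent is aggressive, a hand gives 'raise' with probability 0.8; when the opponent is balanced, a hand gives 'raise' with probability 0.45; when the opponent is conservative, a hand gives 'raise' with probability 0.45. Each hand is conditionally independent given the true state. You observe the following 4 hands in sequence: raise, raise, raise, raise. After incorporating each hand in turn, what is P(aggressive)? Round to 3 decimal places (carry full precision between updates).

Each posterior becomes the prior for the next update.
After 'raise': normaliser = 0.8·0.5500 + 0.45·0.3000 + 0.45·0.1500; P(aggressive) ≈ 0.6848, P(balanced) ≈ 0.2101, P(conservative) ≈ 0.1051
After 'raise': normaliser = 0.8·0.6848 + 0.45·0.2101 + 0.45·0.1051; P(aggressive) ≈ 0.7944, P(balanced) ≈ 0.1371, P(conservative) ≈ 0.0685
After 'raise': normaliser = 0.8·0.7944 + 0.45·0.1371 + 0.45·0.0685; P(aggressive) ≈ 0.8729, P(balanced) ≈ 0.0847, P(conservative) ≈ 0.0424
After 'raise': normaliser = 0.8·0.8729 + 0.45·0.0847 + 0.45·0.0424; P(aggressive) ≈ 0.9243, P(balanced) ≈ 0.0505, P(conservative) ≈ 0.0252

0.924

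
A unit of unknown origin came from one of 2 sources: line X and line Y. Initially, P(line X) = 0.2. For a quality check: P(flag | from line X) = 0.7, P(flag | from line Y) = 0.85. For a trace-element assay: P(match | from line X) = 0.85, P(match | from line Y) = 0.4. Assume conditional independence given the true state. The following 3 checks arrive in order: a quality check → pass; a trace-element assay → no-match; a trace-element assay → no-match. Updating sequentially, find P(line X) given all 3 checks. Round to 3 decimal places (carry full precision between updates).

Each posterior becomes the prior for the next update.
After a quality check='pass': P(line X) = 0.3·0.2000 / (0.3·0.2000 + 0.15·0.8000) ≈ 0.3333
After a trace-element assay='no-match': P(line X) = 0.15·0.3333 / (0.15·0.3333 + 0.6·0.6667) ≈ 0.1111
After a trace-element assay='no-match': P(line X) = 0.15·0.1111 / (0.15·0.1111 + 0.6·0.8889) ≈ 0.0303

0.030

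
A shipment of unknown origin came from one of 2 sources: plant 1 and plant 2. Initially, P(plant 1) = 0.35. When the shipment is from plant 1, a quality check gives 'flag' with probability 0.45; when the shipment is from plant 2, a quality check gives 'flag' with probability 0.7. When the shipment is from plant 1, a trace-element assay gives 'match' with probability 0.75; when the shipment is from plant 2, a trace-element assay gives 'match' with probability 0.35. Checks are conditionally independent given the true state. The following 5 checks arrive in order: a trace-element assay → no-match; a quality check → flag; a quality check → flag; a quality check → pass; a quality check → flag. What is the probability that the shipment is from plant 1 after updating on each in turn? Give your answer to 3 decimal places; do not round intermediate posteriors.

0.092

After a trace-element assay='no-match': P(plant 1) = 0.25·0.3500 / (0.25·0.3500 + 0.65·0.6500) ≈ 0.1716
After a quality check='flag': P(plant 1) = 0.45·0.1716 / (0.45·0.1716 + 0.7·0.8284) ≈ 0.1175
After a quality check='flag': P(plant 1) = 0.45·0.1175 / (0.45·0.1175 + 0.7·0.8825) ≈ 0.0788
After a quality check='pass': P(plant 1) = 0.55·0.0788 / (0.55·0.0788 + 0.3·0.9212) ≈ 0.1356
After a quality check='flag': P(plant 1) = 0.45·0.1356 / (0.45·0.1356 + 0.7·0.8644) ≈ 0.0916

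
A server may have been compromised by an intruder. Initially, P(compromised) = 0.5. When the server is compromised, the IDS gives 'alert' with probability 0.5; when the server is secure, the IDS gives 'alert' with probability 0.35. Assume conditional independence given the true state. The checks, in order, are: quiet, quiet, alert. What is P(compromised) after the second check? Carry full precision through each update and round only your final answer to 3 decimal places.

0.372

After 'quiet': P(compromised) = 0.5·0.5000 / (0.5·0.5000 + 0.65·0.5000) ≈ 0.4348
After 'quiet': P(compromised) = 0.5·0.4348 / (0.5·0.4348 + 0.65·0.5652) ≈ 0.3717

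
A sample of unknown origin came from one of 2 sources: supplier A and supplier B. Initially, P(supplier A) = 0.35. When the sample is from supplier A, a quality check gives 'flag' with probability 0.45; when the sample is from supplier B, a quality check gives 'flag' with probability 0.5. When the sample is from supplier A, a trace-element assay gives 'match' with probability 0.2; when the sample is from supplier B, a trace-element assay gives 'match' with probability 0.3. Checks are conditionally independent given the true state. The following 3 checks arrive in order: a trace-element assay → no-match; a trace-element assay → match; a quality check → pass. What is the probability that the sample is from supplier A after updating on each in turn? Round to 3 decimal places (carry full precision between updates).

0.311

After a trace-element assay='no-match': P(supplier A) = 0.8·0.3500 / (0.8·0.3500 + 0.7·0.6500) ≈ 0.3810
After a trace-element assay='match': P(supplier A) = 0.2·0.3810 / (0.2·0.3810 + 0.3·0.6190) ≈ 0.2909
After a quality check='pass': P(supplier A) = 0.55·0.2909 / (0.55·0.2909 + 0.5·0.7091) ≈ 0.3110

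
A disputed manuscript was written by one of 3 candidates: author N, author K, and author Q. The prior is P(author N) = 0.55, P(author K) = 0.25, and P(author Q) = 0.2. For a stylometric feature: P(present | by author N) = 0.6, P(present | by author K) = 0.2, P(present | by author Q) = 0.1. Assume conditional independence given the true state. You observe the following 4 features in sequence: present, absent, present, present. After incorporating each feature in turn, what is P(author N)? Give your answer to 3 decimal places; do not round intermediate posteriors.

After 'present': normaliser = 0.6·0.5500 + 0.2·0.2500 + 0.1·0.2000; P(author N) ≈ 0.8250, P(author K) ≈ 0.1250, P(author Q) ≈ 0.0500
After 'absent': normaliser = 0.4·0.8250 + 0.8·0.1250 + 0.9·0.0500; P(author N) ≈ 0.6947, P(author K) ≈ 0.2105, P(author Q) ≈ 0.0947
After 'present': normaliser = 0.6·0.6947 + 0.2·0.2105 + 0.1·0.0947; P(author N) ≈ 0.8899, P(author K) ≈ 0.0899, P(author Q) ≈ 0.0202
After 'present': normaliser = 0.6·0.8899 + 0.2·0.0899 + 0.1·0.0202; P(author N) ≈ 0.9639, P(author K) ≈ 0.0325, P(author Q) ≈ 0.0037

0.964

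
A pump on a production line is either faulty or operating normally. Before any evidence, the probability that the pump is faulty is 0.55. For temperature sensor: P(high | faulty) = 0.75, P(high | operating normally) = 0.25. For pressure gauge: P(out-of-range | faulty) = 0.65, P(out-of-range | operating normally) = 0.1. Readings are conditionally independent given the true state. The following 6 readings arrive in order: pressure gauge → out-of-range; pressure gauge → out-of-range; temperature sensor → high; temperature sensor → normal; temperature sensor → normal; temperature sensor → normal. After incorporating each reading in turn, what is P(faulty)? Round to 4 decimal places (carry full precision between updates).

Apply Bayes' rule sequentially, carrying P(faulty) forward.
After pressure gauge='out-of-range': P(faulty) = 0.65·0.5500 / (0.65·0.5500 + 0.1·0.4500) ≈ 0.8882
After pressure gauge='out-of-range': P(faulty) = 0.65·0.8882 / (0.65·0.8882 + 0.1·0.1118) ≈ 0.9810
After temperature sensor='high': P(faulty) = 0.75·0.9810 / (0.75·0.9810 + 0.25·0.0190) ≈ 0.9936
After temperature sensor='normal': P(faulty) = 0.25·0.9936 / (0.25·0.9936 + 0.75·0.0064) ≈ 0.9810
After temperature sensor='normal': P(faulty) = 0.25·0.9810 / (0.25·0.9810 + 0.75·0.0190) ≈ 0.9451
After temperature sensor='normal': P(faulty) = 0.25·0.9451 / (0.25·0.9451 + 0.75·0.0549) ≈ 0.8516

0.8516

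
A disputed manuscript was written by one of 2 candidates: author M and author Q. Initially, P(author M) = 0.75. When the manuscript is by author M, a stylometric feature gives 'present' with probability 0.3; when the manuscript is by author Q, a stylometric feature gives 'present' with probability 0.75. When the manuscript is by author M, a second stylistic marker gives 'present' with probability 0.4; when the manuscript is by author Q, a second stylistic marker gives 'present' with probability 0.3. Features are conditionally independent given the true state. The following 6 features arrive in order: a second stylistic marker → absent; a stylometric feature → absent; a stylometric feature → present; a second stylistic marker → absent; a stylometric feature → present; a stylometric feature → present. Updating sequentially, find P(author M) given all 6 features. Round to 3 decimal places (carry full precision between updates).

After a second stylistic marker='absent': P(author M) = 0.6·0.7500 / (0.6·0.7500 + 0.7·0.2500) ≈ 0.7200
After a stylometric feature='absent': P(author M) = 0.7·0.7200 / (0.7·0.7200 + 0.25·0.2800) ≈ 0.8780
After a stylometric feature='present': P(author M) = 0.3·0.8780 / (0.3·0.8780 + 0.75·0.1220) ≈ 0.7423
After a second stylistic marker='absent': P(author M) = 0.6·0.7423 / (0.6·0.7423 + 0.7·0.2577) ≈ 0.7117
After a stylometric feature='present': P(author M) = 0.3·0.7117 / (0.3·0.7117 + 0.75·0.2883) ≈ 0.4968
After a stylometric feature='present': P(author M) = 0.3·0.4968 / (0.3·0.4968 + 0.75·0.5032) ≈ 0.2831

0.283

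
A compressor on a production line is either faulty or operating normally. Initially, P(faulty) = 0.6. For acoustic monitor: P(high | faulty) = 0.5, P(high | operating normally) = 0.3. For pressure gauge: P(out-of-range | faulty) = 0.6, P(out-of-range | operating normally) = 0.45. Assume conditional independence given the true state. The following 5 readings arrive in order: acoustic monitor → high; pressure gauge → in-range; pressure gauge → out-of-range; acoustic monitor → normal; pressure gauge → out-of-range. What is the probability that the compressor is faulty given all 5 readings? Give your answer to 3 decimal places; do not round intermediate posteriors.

0.698

After acoustic monitor='high': P(faulty) = 0.5·0.6000 / (0.5·0.6000 + 0.3·0.4000) ≈ 0.7143
After pressure gauge='in-range': P(faulty) = 0.4·0.7143 / (0.4·0.7143 + 0.55·0.2857) ≈ 0.6452
After pressure gauge='out-of-range': P(faulty) = 0.6·0.6452 / (0.6·0.6452 + 0.45·0.3548) ≈ 0.7080
After acoustic monitor='normal': P(faulty) = 0.5·0.7080 / (0.5·0.7080 + 0.7·0.2920) ≈ 0.6339
After pressure gauge='out-of-range': P(faulty) = 0.6·0.6339 / (0.6·0.6339 + 0.45·0.3661) ≈ 0.6978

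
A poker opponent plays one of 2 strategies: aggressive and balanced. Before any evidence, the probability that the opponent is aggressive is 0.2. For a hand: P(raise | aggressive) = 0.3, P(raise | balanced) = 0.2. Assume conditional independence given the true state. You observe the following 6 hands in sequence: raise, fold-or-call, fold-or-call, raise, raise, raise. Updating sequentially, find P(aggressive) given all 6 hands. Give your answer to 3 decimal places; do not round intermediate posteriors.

0.492

After 'raise': P(aggressive) = 0.3·0.2000 / (0.3·0.2000 + 0.2·0.8000) ≈ 0.2727
After 'fold-or-call': P(aggressive) = 0.7·0.2727 / (0.7·0.2727 + 0.8·0.7273) ≈ 0.2471
After 'fold-or-call': P(aggressive) = 0.7·0.2471 / (0.7·0.2471 + 0.8·0.7529) ≈ 0.2231
After 'raise': P(aggressive) = 0.3·0.2231 / (0.3·0.2231 + 0.2·0.7769) ≈ 0.3010
After 'raise': P(aggressive) = 0.3·0.3010 / (0.3·0.3010 + 0.2·0.6990) ≈ 0.3925
After 'raise': P(aggressive) = 0.3·0.3925 / (0.3·0.3925 + 0.2·0.6075) ≈ 0.4921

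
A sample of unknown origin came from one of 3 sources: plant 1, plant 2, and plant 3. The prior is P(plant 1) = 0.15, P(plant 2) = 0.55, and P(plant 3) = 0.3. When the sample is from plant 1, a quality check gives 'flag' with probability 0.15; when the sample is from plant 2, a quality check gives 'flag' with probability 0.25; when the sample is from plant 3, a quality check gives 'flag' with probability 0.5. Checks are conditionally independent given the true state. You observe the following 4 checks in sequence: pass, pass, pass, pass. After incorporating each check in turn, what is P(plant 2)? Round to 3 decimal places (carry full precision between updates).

0.642

After 'pass': normaliser = 0.85·0.1500 + 0.75·0.5500 + 0.5·0.3000; P(plant 1) ≈ 0.1848, P(plant 2) ≈ 0.5978, P(plant 3) ≈ 0.2174
After 'pass': normaliser = 0.85·0.1848 + 0.75·0.5978 + 0.5·0.2174; P(plant 1) ≈ 0.2199, P(plant 2) ≈ 0.6279, P(plant 3) ≈ 0.1522
After 'pass': normaliser = 0.85·0.2199 + 0.75·0.6279 + 0.5·0.1522; P(plant 1) ≈ 0.2547, P(plant 2) ≈ 0.6416, P(plant 3) ≈ 0.1037
After 'pass': normaliser = 0.85·0.2547 + 0.75·0.6416 + 0.5·0.1037; P(plant 1) ≈ 0.2889, P(plant 2) ≈ 0.6420, P(plant 3) ≈ 0.0692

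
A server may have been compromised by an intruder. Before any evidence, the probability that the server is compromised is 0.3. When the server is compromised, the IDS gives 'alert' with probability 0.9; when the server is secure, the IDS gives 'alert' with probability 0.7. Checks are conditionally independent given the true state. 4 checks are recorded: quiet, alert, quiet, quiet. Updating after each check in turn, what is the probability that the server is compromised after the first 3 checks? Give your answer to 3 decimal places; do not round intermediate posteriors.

0.058

After 'quiet': P(compromised) = 0.1·0.3000 / (0.1·0.3000 + 0.3·0.7000) ≈ 0.1250
After 'alert': P(compromised) = 0.9·0.1250 / (0.9·0.1250 + 0.7·0.8750) ≈ 0.1552
After 'quiet': P(compromised) = 0.1·0.1552 / (0.1·0.1552 + 0.3·0.8448) ≈ 0.0577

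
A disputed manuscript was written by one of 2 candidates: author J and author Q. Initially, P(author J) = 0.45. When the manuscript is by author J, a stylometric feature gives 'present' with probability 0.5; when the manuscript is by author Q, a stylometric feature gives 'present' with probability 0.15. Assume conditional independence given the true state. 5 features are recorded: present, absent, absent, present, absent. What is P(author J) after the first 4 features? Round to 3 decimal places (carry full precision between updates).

0.759

After 'present': P(author J) = 0.5·0.4500 / (0.5·0.4500 + 0.15·0.5500) ≈ 0.7317
After 'absent': P(author J) = 0.5·0.7317 / (0.5·0.7317 + 0.85·0.2683) ≈ 0.6160
After 'absent': P(author J) = 0.5·0.6160 / (0.5·0.6160 + 0.85·0.3840) ≈ 0.4855
After 'present': P(author J) = 0.5·0.4855 / (0.5·0.4855 + 0.15·0.5145) ≈ 0.7588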